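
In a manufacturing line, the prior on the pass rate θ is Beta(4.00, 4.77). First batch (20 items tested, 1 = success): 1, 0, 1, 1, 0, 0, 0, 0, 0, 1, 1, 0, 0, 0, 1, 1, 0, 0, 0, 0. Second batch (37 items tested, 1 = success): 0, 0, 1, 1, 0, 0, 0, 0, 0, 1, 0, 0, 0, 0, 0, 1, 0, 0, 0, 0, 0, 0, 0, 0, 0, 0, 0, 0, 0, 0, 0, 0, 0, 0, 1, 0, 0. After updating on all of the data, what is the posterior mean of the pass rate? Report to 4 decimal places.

The Beta prior is conjugate to a Binomial/Bernoulli likelihood; the update adds successes to α and failures to β.
After batch 1: Beta(4.00+7, 4.77+13) = Beta(11.00, 17.77).
After batch 2: Beta(11.00+5, 17.77+32) = Beta(16.00, 49.77).
Posterior mean = α/(α+β) = 16.00/65.77 = 0.2433.

0.2433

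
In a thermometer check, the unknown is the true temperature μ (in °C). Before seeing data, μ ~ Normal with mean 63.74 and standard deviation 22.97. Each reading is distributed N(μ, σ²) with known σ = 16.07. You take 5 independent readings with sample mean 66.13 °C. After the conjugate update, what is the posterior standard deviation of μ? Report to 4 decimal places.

For Normal data with known variance σ², a Normal(μ₀, σ₀²) prior on μ is conjugate. Posterior precision = 1/σ₀² + n/σ²; posterior mean is the precision-weighted average of μ₀ and x̄.
σ₀² = 22.97² = 527.6209, σ² = 16.07² = 258.2449; σ² + n·σ₀² = 258.2449 + 5·527.6209 = 2896.3494.
Posterior precision = 1/σ₀² + n/σ² = 1/527.6209 + 5/258.2449 = (σ² + n·σ₀²)/(σ₀²σ²) = 2896.3494/(527.6209·258.2449); posterior variance σₙ² = σ₀²σ²/(σ² + n·σ₀²) = 527.6209·258.2449/2896.3494 = 47.043843.
Posterior SD = √σₙ² = √(527.6209·258.2449/2896.3494) = 6.8589.

6.8589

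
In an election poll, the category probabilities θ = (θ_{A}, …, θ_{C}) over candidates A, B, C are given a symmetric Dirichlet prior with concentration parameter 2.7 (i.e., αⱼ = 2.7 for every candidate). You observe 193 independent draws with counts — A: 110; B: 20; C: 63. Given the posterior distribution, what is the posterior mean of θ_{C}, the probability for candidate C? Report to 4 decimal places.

The Dirichlet prior is conjugate to the Multinomial likelihood: each posterior αⱼ = prior αⱼ + observed count nⱼ.
Posterior concentration: (112.7, 22.7, 65.7), total = 201.1.
E[θ_{C}|data] = α_{C}/Σα = 65.7/201.1 = 0.3267.

0.3267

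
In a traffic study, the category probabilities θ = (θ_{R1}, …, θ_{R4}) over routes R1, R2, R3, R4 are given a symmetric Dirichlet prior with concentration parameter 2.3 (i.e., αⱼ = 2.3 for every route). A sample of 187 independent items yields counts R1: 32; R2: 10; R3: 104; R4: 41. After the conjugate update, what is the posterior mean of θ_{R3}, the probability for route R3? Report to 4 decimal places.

0.5418

The Dirichlet prior is conjugate to the Multinomial likelihood: each posterior αⱼ = prior αⱼ + observed count nⱼ.
Posterior concentration: (34.3, 12.3, 106.3, 43.3), total = 196.2.
E[θ_{R3}|data] = α_{R3}/Σα = 106.3/196.2 = 0.5418.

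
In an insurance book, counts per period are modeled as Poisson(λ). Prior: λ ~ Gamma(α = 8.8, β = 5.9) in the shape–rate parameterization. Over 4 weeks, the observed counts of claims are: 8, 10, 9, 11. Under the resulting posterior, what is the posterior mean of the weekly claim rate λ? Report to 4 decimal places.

With a Gamma(shape α, rate β) prior, the Poisson likelihood is conjugate: the posterior is Gamma(α + ΣXᵢ, β + n).
Sum of counts S = 38 over n = 4 weeks.
Posterior: Gamma(α+S, β+n) = Gamma(8.8+38, 5.9+4) = Gamma(46.8, 9.9).
Posterior mean = α/β = 46.8/9.9 = 4.7273.

4.7273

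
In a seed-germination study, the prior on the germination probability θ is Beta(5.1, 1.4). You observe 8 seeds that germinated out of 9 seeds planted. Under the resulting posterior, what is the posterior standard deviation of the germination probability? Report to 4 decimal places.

0.0891

The Beta prior is conjugate to a Binomial/Bernoulli likelihood; the update adds successes to α and failures to β.
Posterior: Beta(α+k, β+n−k) = Beta(5.1+8, 1.4+1) = Beta(13.1, 2.4).
Var = αβ/((α+β)²(α+β+1)) = 13.1·2.4/(15.5²·16.5) = 0.00793113; SD = √0.00793113 = 0.0891.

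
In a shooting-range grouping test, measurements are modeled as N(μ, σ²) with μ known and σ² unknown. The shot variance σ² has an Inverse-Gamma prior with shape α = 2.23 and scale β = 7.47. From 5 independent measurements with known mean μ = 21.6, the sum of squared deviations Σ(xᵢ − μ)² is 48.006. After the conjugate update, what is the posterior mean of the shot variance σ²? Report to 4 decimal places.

8.4378

With known mean μ and an Inverse-Gamma(α, β) prior on σ², the Normal likelihood is conjugate: posterior is Inv-Gamma(α + n/2, β + Σ(xᵢ−μ)²/2).
Posterior: Inv-Gamma(2.23 + 5/2, 7.47 + 48.006/2) = Inv-Gamma(4.73, 31.4730).
E[σ²|data] = β/(α−1) = 31.4730/3.73 = 8.4378.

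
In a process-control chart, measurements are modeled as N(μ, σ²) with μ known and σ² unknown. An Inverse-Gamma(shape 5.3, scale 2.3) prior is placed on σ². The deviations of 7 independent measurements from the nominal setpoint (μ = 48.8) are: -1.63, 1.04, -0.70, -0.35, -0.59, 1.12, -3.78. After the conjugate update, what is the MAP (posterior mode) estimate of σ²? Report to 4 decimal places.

1.2674

With known mean μ and an Inverse-Gamma(α, β) prior on σ², the Normal likelihood is conjugate: posterior is Inv-Gamma(α + n/2, β + Σ(xᵢ−μ)²/2).
Σ(xᵢ−μ)² = (-1.63)² + (1.04)² + (-0.70)² + (-0.35)² + (-0.59)² + (1.12)² + (-3.78)² = 20.2419.
Posterior: Inv-Gamma(5.3 + 7/2, 2.3 + 20.2419/2) = Inv-Gamma(8.80, 12.42095).
Mode = β/(α+1) = 12.42095/9.80 = 1.2674.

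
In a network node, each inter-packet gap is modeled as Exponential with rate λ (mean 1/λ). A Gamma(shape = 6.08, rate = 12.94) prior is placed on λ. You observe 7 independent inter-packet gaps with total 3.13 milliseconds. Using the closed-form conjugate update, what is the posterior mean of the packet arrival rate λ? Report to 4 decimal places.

With a Gamma(shape α, rate β) prior on the exponential rate λ, the posterior after n observations with total T = Σxᵢ is Gamma(α+n, β+T).
Posterior: Gamma(6.08+7, 12.94+3.13) = Gamma(13.08, 16.07).
Posterior mean of λ = α/β = 13.08/16.07 = 0.8139.

0.8139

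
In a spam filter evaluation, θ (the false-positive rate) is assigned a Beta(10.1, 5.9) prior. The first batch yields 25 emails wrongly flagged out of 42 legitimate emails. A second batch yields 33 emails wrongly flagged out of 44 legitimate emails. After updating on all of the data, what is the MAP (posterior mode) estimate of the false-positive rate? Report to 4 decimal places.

0.6710

The Beta prior is conjugate to a Binomial/Bernoulli likelihood; the update adds successes to α and failures to β.
After batch 1: Beta(10.1+25, 5.9+17) = Beta(35.1, 22.9).
After batch 2: Beta(35.1+33, 22.9+11) = Beta(68.1, 33.9).
Mode of Beta(a,b) for a,b>1 is (a−1)/(a+b−2) = 67.1/100.0 = 0.6710.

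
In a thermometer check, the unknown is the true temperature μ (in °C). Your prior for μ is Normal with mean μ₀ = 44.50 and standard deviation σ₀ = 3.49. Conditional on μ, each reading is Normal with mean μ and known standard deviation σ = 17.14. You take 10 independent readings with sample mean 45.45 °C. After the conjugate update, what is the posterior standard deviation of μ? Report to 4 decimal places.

For Normal data with known variance σ², a Normal(μ₀, σ₀²) prior on μ is conjugate. Posterior precision = 1/σ₀² + n/σ²; posterior mean is the precision-weighted average of μ₀ and x̄.
σ₀² = 3.49² = 12.1801, σ² = 17.14² = 293.7796; σ² + n·σ₀² = 293.7796 + 10·12.1801 = 415.5806.
Posterior precision = 1/σ₀² + n/σ² = 1/12.1801 + 10/293.7796 = (σ² + n·σ₀²)/(σ₀²σ²) = 415.5806/(12.1801·293.7796); posterior variance σₙ² = σ₀²σ²/(σ² + n·σ₀²) = 12.1801·293.7796/415.5806 = 8.610279.
Posterior SD = √σₙ² = √(12.1801·293.7796/415.5806) = 2.9343.

2.9343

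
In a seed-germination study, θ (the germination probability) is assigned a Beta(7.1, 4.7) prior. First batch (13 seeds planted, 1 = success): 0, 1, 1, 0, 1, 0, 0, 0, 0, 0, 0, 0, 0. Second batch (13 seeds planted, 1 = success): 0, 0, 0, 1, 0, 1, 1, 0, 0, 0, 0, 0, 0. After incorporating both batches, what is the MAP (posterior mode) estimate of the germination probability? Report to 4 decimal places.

The Beta prior is conjugate to a Binomial/Bernoulli likelihood; the update adds successes to α and failures to β.
After batch 1: Beta(7.1+3, 4.7+10) = Beta(10.1, 14.7).
After batch 2: Beta(10.1+3, 14.7+10) = Beta(13.1, 24.7).
Mode of Beta(a,b) for a,b>1 is (a−1)/(a+b−2) = 12.1/35.8 = 0.3380.

0.3380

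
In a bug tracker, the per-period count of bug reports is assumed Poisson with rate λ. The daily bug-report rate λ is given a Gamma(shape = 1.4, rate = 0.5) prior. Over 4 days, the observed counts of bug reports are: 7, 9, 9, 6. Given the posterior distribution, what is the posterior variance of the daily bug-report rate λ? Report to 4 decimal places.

1.6000

With a Gamma(shape α, rate β) prior, the Poisson likelihood is conjugate: the posterior is Gamma(α + ΣXᵢ, β + n).
Sum of counts S = 31 over n = 4 days.
Posterior: Gamma(α+S, β+n) = Gamma(1.4+31, 0.5+4) = Gamma(32.4, 4.5).
Var = α/β² = 32.4/4.5² = 1.6000.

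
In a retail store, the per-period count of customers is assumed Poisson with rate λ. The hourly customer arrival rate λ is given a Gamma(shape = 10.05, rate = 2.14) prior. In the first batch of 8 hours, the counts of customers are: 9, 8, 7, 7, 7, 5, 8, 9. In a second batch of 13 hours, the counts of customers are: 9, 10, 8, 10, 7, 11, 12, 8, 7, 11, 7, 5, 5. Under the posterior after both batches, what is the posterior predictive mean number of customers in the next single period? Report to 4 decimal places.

7.7809

With a Gamma(shape α, rate β) prior, the Poisson likelihood is conjugate: the posterior is Gamma(α + ΣXᵢ, β + n).
Batch 1: sum of counts S = 60 over n = 8 hours.
After batch 1: Gamma(α+S, β+n) = Gamma(10.05+60, 2.14+8) = Gamma(70.05, 10.14).
Batch 2: sum of counts S = 110 over n = 13 hours.
After batch 2: Gamma(α+S, β+n) = Gamma(70.05+110, 10.14+13) = Gamma(180.05, 23.14).
The predictive distribution for one future period is NegBinom with mean α/β = 7.7809.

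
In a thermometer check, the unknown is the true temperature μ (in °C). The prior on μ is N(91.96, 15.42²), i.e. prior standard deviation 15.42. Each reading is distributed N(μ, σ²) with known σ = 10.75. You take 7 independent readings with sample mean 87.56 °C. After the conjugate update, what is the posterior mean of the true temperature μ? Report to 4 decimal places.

87.8457

For Normal data with known variance σ², a Normal(μ₀, σ₀²) prior on μ is conjugate. Posterior precision = 1/σ₀² + n/σ²; posterior mean is the precision-weighted average of μ₀ and x̄.
n·x̄ = 7·87.56 = 612.92.
σ₀² = 15.42² = 237.7764, σ² = 10.75² = 115.5625; σ² + n·σ₀² = 115.5625 + 7·237.7764 = 1779.9973.
Posterior mean = (μ₀/σ₀² + n·x̄/σ²)/(1/σ₀² + n/σ²) = (σ²·μ₀ + σ₀²·n·x̄)/(σ² + n·σ₀²) = (115.5625·91.96 + 237.7764·612.92)/1779.9973 = 156365.038588/1779.9973 = 87.8457.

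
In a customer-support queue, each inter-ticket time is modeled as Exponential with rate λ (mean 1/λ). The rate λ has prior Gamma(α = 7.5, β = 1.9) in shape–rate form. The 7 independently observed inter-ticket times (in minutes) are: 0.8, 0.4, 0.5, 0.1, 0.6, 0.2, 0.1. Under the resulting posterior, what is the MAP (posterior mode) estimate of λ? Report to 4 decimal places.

2.9348

With a Gamma(shape α, rate β) prior on the exponential rate λ, the posterior after n observations with total T = Σxᵢ is Gamma(α+n, β+T).
Sum of observations T = 2.7 minutes; n = 7.
Posterior: Gamma(7.5+7, 1.9+2.7) = Gamma(14.5, 4.6).
Mode = (α−1)/β = 2.9348.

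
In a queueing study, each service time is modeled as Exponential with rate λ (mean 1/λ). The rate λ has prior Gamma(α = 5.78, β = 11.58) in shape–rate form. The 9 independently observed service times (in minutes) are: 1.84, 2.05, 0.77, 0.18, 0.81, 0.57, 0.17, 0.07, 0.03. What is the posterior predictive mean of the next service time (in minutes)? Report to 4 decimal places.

With a Gamma(shape α, rate β) prior on the exponential rate λ, the posterior after n observations with total T = Σxᵢ is Gamma(α+n, β+T).
Sum of observations T = 6.49 minutes; n = 9.
Posterior: Gamma(5.78+9, 11.58+6.49) = Gamma(14.78, 18.07).
The predictive distribution for the next observation is Lomax; its mean is β/(α−1) = 18.07/13.78 = 1.3113.

1.3113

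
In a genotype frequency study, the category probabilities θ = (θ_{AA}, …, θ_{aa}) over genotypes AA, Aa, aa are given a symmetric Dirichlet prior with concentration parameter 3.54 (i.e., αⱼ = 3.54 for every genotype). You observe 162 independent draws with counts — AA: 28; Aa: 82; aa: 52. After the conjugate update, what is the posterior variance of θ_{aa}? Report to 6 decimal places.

The Dirichlet prior is conjugate to the Multinomial likelihood: each posterior αⱼ = prior αⱼ + observed count nⱼ.
Posterior concentration: (31.54, 85.54, 55.54), total = 172.62.
Var[θ_j] = α_j(Σα−α_j)/((Σα)²(Σα+1)) = 55.54·117.08/(172.62²·173.62) = 0.001257.

0.001257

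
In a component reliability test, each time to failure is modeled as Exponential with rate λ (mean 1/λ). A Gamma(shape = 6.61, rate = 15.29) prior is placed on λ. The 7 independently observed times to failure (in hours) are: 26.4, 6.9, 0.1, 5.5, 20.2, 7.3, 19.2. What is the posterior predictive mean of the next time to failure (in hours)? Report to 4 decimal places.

8.0008

With a Gamma(shape α, rate β) prior on the exponential rate λ, the posterior after n observations with total T = Σxᵢ is Gamma(α+n, β+T).
Sum of observations T = 85.6 hours; n = 7.
Posterior: Gamma(6.61+7, 15.29+85.6) = Gamma(13.61, 100.89).
The predictive distribution for the next observation is Lomax; its mean is β/(α−1) = 100.89/12.61 = 8.0008.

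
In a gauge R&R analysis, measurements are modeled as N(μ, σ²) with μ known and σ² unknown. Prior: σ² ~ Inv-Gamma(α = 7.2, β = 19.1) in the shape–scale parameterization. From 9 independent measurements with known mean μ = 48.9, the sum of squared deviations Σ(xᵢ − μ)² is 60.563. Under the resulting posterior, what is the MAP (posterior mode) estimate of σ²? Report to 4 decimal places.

With known mean μ and an Inverse-Gamma(α, β) prior on σ², the Normal likelihood is conjugate: posterior is Inv-Gamma(α + n/2, β + Σ(xᵢ−μ)²/2).
Posterior: Inv-Gamma(7.2 + 9/2, 19.1 + 60.563/2) = Inv-Gamma(11.70, 49.3815).
Mode = β/(α+1) = 49.3815/12.70 = 3.8883.

3.8883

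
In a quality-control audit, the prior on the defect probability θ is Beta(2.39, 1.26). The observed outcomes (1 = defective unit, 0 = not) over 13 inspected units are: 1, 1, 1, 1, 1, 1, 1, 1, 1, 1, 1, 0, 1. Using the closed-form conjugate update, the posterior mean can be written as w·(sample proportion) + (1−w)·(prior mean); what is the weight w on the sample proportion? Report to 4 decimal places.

The Beta prior is conjugate to a Binomial/Bernoulli likelihood; the update adds successes to α and failures to β.
Posterior mean = (α₀+k)/(α₀+β₀+n) = [n/(α₀+β₀+n)]·(k/n) + [(α₀+β₀)/(α₀+β₀+n)]·α₀/(α₀+β₀), so only n and the prior enter the weight.
The weight on the data is w = n/(α₀+β₀+n) = 13/(2.39+1.26+13) = 13/16.65 = 0.7808.

0.7808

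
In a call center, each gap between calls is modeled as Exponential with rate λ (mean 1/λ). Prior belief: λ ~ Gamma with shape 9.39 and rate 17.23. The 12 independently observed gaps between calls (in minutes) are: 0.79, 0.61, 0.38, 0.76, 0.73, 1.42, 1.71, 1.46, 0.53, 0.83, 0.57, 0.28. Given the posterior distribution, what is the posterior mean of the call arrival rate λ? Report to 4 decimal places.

With a Gamma(shape α, rate β) prior on the exponential rate λ, the posterior after n observations with total T = Σxᵢ is Gamma(α+n, β+T).
Sum of observations T = 10.07 minutes; n = 12.
Posterior: Gamma(9.39+12, 17.23+10.07) = Gamma(21.39, 27.30).
Posterior mean of λ = α/β = 21.39/27.30 = 0.7835.

0.7835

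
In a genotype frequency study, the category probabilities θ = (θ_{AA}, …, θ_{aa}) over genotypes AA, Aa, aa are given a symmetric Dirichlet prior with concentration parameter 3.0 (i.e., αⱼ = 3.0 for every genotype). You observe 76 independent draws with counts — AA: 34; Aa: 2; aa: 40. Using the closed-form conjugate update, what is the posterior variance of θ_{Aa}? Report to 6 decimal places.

The Dirichlet prior is conjugate to the Multinomial likelihood: each posterior αⱼ = prior αⱼ + observed count nⱼ.
Posterior concentration: (37.0, 5.0, 43.0), total = 85.0.
Var[θ_j] = α_j(Σα−α_j)/((Σα)²(Σα+1)) = 5.0·80.0/(85.0²·86.0) = 0.000644.

0.000644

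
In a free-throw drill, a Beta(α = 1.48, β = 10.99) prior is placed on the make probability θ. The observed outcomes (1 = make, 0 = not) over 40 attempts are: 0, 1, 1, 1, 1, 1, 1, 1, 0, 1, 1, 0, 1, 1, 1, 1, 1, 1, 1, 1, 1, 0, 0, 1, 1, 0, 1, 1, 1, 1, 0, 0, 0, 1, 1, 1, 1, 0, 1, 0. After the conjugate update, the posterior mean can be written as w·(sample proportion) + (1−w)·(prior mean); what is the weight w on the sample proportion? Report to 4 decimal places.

0.7623

The Beta prior is conjugate to a Binomial/Bernoulli likelihood; the update adds successes to α and failures to β.
Posterior mean = (α₀+k)/(α₀+β₀+n) = [n/(α₀+β₀+n)]·(k/n) + [(α₀+β₀)/(α₀+β₀+n)]·α₀/(α₀+β₀), so only n and the prior enter the weight.
The weight on the data is w = n/(α₀+β₀+n) = 40/(1.48+10.99+40) = 40/52.47 = 0.7623.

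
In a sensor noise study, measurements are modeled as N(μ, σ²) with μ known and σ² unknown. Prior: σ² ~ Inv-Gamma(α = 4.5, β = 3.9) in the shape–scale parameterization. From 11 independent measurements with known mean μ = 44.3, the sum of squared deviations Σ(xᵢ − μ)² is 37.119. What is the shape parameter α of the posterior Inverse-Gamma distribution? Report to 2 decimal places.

With known mean μ and an Inverse-Gamma(α, β) prior on σ², the Normal likelihood is conjugate: posterior is Inv-Gamma(α + n/2, β + Σ(xᵢ−μ)²/2).
Posterior: Inv-Gamma(4.5 + 11/2, 3.9 + 37.119/2) = Inv-Gamma(10.00, 22.4595).
Posterior α = 10.00.

10.00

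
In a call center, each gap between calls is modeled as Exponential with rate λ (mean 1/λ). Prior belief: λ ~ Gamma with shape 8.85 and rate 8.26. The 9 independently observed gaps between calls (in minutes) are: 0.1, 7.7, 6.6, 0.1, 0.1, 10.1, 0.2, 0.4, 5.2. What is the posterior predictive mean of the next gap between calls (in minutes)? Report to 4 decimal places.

With a Gamma(shape α, rate β) prior on the exponential rate λ, the posterior after n observations with total T = Σxᵢ is Gamma(α+n, β+T).
Sum of observations T = 30.5 minutes; n = 9.
Posterior: Gamma(8.85+9, 8.26+30.5) = Gamma(17.85, 38.76).
The predictive distribution for the next observation is Lomax; its mean is β/(α−1) = 38.76/16.85 = 2.3003.

2.3003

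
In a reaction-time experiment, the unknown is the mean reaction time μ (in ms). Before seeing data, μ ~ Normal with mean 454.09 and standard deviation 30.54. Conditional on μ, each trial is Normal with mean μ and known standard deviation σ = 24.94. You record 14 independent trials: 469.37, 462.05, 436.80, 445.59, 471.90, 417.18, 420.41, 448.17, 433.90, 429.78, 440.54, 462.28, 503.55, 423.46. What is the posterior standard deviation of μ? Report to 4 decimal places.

For Normal data with known variance σ², a Normal(μ₀, σ₀²) prior on μ is conjugate. Posterior precision = 1/σ₀² + n/σ²; posterior mean is the precision-weighted average of μ₀ and x̄.
σ₀² = 30.54² = 932.6916, σ² = 24.94² = 622.0036; σ² + n·σ₀² = 622.0036 + 14·932.6916 = 13679.686.
Posterior precision = 1/σ₀² + n/σ² = 1/932.6916 + 14/622.0036 = (σ² + n·σ₀²)/(σ₀²σ²) = 13679.686/(932.6916·622.0036); posterior variance σₙ² = σ₀²σ²/(σ² + n·σ₀²) = 932.6916·622.0036/13679.686 = 42.408688.
Posterior SD = √σₙ² = √(932.6916·622.0036/13679.686) = 6.5122.

6.5122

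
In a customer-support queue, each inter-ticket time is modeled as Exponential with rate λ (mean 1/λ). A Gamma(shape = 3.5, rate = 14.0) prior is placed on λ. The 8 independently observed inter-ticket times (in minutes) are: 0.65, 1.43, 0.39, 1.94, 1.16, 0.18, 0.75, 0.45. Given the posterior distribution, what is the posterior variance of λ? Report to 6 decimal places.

With a Gamma(shape α, rate β) prior on the exponential rate λ, the posterior after n observations with total T = Σxᵢ is Gamma(α+n, β+T).
Sum of observations T = 6.95 minutes; n = 8.
Posterior: Gamma(3.5+8, 14.0+6.95) = Gamma(11.5, 20.95).
Var = α/β² = 0.026202.

0.026202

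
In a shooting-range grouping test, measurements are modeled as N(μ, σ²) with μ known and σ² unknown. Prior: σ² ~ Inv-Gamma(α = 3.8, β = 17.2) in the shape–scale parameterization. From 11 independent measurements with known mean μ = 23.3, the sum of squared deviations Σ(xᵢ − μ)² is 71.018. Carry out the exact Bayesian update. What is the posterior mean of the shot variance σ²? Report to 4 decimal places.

With known mean μ and an Inverse-Gamma(α, β) prior on σ², the Normal likelihood is conjugate: posterior is Inv-Gamma(α + n/2, β + Σ(xᵢ−μ)²/2).
Posterior: Inv-Gamma(3.8 + 11/2, 17.2 + 71.018/2) = Inv-Gamma(9.30, 52.7090).
E[σ²|data] = β/(α−1) = 52.7090/8.30 = 6.3505.

6.3505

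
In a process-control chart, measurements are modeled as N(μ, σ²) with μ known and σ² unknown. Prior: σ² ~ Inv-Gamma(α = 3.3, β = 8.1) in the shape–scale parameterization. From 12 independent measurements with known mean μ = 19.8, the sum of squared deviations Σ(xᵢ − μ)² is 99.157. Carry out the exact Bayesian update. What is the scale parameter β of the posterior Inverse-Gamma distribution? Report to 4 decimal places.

With known mean μ and an Inverse-Gamma(α, β) prior on σ², the Normal likelihood is conjugate: posterior is Inv-Gamma(α + n/2, β + Σ(xᵢ−μ)²/2).
Posterior: Inv-Gamma(3.3 + 12/2, 8.1 + 99.157/2) = Inv-Gamma(9.30, 57.6785).
Posterior β = 57.6785.

57.6785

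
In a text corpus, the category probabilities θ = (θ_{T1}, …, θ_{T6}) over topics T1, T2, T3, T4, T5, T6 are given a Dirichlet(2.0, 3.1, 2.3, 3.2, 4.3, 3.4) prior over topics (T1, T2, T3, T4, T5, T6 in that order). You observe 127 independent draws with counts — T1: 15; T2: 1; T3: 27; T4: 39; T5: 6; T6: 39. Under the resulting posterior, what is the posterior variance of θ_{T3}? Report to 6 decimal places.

0.001100

The Dirichlet prior is conjugate to the Multinomial likelihood: each posterior αⱼ = prior αⱼ + observed count nⱼ.
Posterior concentration: (17.0, 4.1, 29.3, 42.2, 10.3, 42.4), total = 145.3.
Var[θ_j] = α_j(Σα−α_j)/((Σα)²(Σα+1)) = 29.3·116.0/(145.3²·146.3) = 0.001100.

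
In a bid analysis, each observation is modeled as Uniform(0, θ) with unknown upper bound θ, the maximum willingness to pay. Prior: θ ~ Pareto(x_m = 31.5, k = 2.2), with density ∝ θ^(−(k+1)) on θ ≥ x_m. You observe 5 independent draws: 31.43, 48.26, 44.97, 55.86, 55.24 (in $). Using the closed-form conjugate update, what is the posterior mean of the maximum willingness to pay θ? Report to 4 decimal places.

A Pareto(scale x_m, shape k) prior on the upper bound θ of Uniform(0, θ) is conjugate: posterior is Pareto(max(x_m, max xᵢ), k + n).
Sample maximum = 55.86; prior scale x_m = 31.5 → posterior scale = max = 55.86.
Posterior shape = 2.2 + 5 = 7.2.
E[θ|data] = k·x_m/(k−1) = 7.2·55.86/6.2 = 64.8697.

64.8697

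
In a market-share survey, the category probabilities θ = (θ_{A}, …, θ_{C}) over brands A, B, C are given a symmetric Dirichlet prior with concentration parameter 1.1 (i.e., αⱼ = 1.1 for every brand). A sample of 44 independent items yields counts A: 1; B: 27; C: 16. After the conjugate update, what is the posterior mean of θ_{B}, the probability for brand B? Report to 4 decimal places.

The Dirichlet prior is conjugate to the Multinomial likelihood: each posterior αⱼ = prior αⱼ + observed count nⱼ.
Posterior concentration: (2.1, 28.1, 17.1), total = 47.3.
E[θ_{B}|data] = α_{B}/Σα = 28.1/47.3 = 0.5941.

0.5941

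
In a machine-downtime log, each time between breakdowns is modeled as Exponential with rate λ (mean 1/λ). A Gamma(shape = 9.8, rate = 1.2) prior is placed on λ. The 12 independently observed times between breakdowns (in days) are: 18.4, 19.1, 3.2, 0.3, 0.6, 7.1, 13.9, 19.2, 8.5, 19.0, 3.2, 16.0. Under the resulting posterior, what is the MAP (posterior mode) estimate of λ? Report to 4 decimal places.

With a Gamma(shape α, rate β) prior on the exponential rate λ, the posterior after n observations with total T = Σxᵢ is Gamma(α+n, β+T).
Sum of observations T = 128.5 days; n = 12.
Posterior: Gamma(9.8+12, 1.2+128.5) = Gamma(21.8, 129.7).
Mode = (α−1)/β = 0.1604.

0.1604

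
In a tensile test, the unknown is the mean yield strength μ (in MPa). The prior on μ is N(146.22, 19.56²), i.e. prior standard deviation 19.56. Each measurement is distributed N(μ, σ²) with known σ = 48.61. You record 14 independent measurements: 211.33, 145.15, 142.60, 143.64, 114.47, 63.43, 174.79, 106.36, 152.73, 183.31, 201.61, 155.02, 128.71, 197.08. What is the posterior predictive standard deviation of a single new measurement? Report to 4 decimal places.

49.8001

For Normal data with known variance σ², a Normal(μ₀, σ₀²) prior on μ is conjugate. Posterior precision = 1/σ₀² + n/σ²; posterior mean is the precision-weighted average of μ₀ and x̄.
σ₀² = 19.56² = 382.5936, σ² = 48.61² = 2362.9321; σ² + n·σ₀² = 2362.9321 + 14·382.5936 = 7719.2425.
Posterior precision = 1/σ₀² + n/σ² = 1/382.5936 + 14/2362.9321 = (σ² + n·σ₀²)/(σ₀²σ²) = 7719.2425/(382.5936·2362.9321); posterior variance σₙ² = σ₀²σ²/(σ² + n·σ₀²) = 382.5936·2362.9321/7719.2425 = 117.115468.
Predictive variance for one new observation = σₙ² + σ² = 382.5936·2362.9321/7719.2425 + 2362.9321 = σ²·(σ₀² + 7719.2425)/7719.2425 = 2362.9321·8101.8361/7719.2425 = 2480.047568; SD = √(2362.9321·8101.8361/7719.2425) = 49.8001.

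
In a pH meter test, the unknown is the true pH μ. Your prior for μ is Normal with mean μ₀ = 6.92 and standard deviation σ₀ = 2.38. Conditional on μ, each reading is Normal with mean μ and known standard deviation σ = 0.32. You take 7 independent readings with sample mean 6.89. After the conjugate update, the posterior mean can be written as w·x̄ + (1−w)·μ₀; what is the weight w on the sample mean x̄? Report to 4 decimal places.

0.9974

For Normal data with known variance σ², a Normal(μ₀, σ₀²) prior on μ is conjugate. Posterior precision = 1/σ₀² + n/σ²; posterior mean is the precision-weighted average of μ₀ and x̄.
σ₀² = 2.38² = 5.6644, σ² = 0.32² = 0.1024. Prior precision 1/σ₀² = 1/5.6644; data precision n/σ² = 7/0.1024.
w = (n/σ²)/(1/σ₀² + n/σ²) = n·σ₀²/(σ² + n·σ₀²) = 7·5.6644/(0.1024 + 7·5.6644) = 39.6508/39.7532 = 0.9974.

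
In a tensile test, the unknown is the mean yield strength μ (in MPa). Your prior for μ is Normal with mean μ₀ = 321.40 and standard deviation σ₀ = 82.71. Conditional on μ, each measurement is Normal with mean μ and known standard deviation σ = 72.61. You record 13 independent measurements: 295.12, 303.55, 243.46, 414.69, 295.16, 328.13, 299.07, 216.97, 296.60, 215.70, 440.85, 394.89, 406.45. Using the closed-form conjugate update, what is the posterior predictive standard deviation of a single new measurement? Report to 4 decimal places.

For Normal data with known variance σ², a Normal(μ₀, σ₀²) prior on μ is conjugate. Posterior precision = 1/σ₀² + n/σ²; posterior mean is the precision-weighted average of μ₀ and x̄.
σ₀² = 82.71² = 6840.9441, σ² = 72.61² = 5272.2121; σ² + n·σ₀² = 5272.2121 + 13·6840.9441 = 94204.4854.
Posterior precision = 1/σ₀² + n/σ² = 1/6840.9441 + 13/5272.2121 = (σ² + n·σ₀²)/(σ₀²σ²) = 94204.4854/(6840.9441·5272.2121); posterior variance σₙ² = σ₀²σ²/(σ² + n·σ₀²) = 6840.9441·5272.2121/94204.4854 = 382.857654.
Predictive variance for one new observation = σₙ² + σ² = 6840.9441·5272.2121/94204.4854 + 5272.2121 = σ²·(σ₀² + 94204.4854)/94204.4854 = 5272.2121·101045.4295/94204.4854 = 5655.069754; SD = √(5272.2121·101045.4295/94204.4854) = 75.2002.

75.2002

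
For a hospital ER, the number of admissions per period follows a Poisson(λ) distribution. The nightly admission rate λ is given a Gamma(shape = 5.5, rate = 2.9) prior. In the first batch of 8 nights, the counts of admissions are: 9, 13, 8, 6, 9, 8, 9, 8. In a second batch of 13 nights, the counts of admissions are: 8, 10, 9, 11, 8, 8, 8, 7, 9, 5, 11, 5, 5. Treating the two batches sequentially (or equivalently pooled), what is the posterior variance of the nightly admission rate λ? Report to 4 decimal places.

With a Gamma(shape α, rate β) prior, the Poisson likelihood is conjugate: the posterior is Gamma(α + ΣXᵢ, β + n).
Batch 1: sum of counts S = 70 over n = 8 nights.
After batch 1: Gamma(α+S, β+n) = Gamma(5.5+70, 2.9+8) = Gamma(75.5, 10.9).
Batch 2: sum of counts S = 104 over n = 13 nights.
After batch 2: Gamma(α+S, β+n) = Gamma(75.5+104, 10.9+13) = Gamma(179.5, 23.9).
Var = α/β² = 179.5/23.9² = 0.3142.

0.3142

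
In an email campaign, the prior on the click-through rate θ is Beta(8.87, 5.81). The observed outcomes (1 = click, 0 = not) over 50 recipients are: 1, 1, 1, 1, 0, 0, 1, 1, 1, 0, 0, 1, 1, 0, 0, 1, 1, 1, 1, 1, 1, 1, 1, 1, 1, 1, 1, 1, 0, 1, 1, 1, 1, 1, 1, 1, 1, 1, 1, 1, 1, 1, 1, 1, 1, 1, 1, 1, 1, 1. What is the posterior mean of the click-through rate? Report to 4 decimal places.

The Beta prior is conjugate to a Binomial/Bernoulli likelihood; the update adds successes to α and failures to β.
Posterior: Beta(α+k, β+n−k) = Beta(8.87+43, 5.81+7) = Beta(51.87, 12.81).
Posterior mean = α/(α+β) = 51.87/64.68 = 0.8019.

0.8019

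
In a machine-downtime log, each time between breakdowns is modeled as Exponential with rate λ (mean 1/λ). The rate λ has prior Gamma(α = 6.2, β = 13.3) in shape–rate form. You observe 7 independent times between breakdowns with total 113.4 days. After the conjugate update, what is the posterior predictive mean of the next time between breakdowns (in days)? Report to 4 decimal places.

With a Gamma(shape α, rate β) prior on the exponential rate λ, the posterior after n observations with total T = Σxᵢ is Gamma(α+n, β+T).
Posterior: Gamma(6.2+7, 13.3+113.4) = Gamma(13.2, 126.7).
The predictive distribution for the next observation is Lomax; its mean is β/(α−1) = 126.7/12.2 = 10.3852.

10.3852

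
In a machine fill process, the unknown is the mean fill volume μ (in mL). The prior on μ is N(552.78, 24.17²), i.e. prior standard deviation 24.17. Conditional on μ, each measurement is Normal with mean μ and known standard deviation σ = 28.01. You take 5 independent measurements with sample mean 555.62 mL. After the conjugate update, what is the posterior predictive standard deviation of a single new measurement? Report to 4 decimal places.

For Normal data with known variance σ², a Normal(μ₀, σ₀²) prior on μ is conjugate. Posterior precision = 1/σ₀² + n/σ²; posterior mean is the precision-weighted average of μ₀ and x̄.
σ₀² = 24.17² = 584.1889, σ² = 28.01² = 784.5601; σ² + n·σ₀² = 784.5601 + 5·584.1889 = 3705.5046.
Posterior precision = 1/σ₀² + n/σ² = 1/584.1889 + 5/784.5601 = (σ² + n·σ₀²)/(σ₀²σ²) = 3705.5046/(584.1889·784.5601); posterior variance σₙ² = σ₀²σ²/(σ² + n·σ₀²) = 584.1889·784.5601/3705.5046 = 123.689309.
Predictive variance for one new observation = σₙ² + σ² = 584.1889·784.5601/3705.5046 + 784.5601 = σ²·(σ₀² + 3705.5046)/3705.5046 = 784.5601·4289.6935/3705.5046 = 908.249409; SD = √(784.5601·4289.6935/3705.5046) = 30.1372.

30.1372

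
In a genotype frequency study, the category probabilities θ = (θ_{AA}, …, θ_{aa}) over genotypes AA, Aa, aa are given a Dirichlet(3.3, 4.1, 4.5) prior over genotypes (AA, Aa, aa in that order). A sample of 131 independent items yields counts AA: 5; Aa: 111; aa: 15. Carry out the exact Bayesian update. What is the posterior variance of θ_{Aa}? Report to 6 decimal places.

The Dirichlet prior is conjugate to the Multinomial likelihood: each posterior αⱼ = prior αⱼ + observed count nⱼ.
Posterior concentration: (8.3, 115.1, 19.5), total = 142.9.
Var[θ_j] = α_j(Σα−α_j)/((Σα)²(Σα+1)) = 115.1·27.8/(142.9²·143.9) = 0.001089.

0.001089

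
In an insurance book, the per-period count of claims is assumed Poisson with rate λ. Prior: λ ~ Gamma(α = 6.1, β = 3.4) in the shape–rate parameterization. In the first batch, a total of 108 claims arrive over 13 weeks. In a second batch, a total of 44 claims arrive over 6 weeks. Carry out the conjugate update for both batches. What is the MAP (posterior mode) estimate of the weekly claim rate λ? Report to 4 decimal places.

7.0134

With a Gamma(shape α, rate β) prior, the Poisson likelihood is conjugate: the posterior is Gamma(α + ΣXᵢ, β + n).
After batch 1: Gamma(α+S, β+n) = Gamma(6.1+108, 3.4+13) = Gamma(114.1, 16.4).
After batch 2: Gamma(α+S, β+n) = Gamma(114.1+44, 16.4+6) = Gamma(158.1, 22.4).
Mode of Gamma(α,β) for α≥1 is (α−1)/β = 157.1/22.4 = 7.0134.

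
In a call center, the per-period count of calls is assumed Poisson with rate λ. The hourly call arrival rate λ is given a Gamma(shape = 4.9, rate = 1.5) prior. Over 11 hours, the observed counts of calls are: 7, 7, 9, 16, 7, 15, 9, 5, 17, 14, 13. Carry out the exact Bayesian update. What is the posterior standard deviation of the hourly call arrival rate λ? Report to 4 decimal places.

With a Gamma(shape α, rate β) prior, the Poisson likelihood is conjugate: the posterior is Gamma(α + ΣXᵢ, β + n).
Sum of counts S = 119 over n = 11 hours.
Posterior: Gamma(α+S, β+n) = Gamma(4.9+119, 1.5+11) = Gamma(123.9, 12.5).
SD = √α/β = √123.9/12.5 = 0.8905.

0.8905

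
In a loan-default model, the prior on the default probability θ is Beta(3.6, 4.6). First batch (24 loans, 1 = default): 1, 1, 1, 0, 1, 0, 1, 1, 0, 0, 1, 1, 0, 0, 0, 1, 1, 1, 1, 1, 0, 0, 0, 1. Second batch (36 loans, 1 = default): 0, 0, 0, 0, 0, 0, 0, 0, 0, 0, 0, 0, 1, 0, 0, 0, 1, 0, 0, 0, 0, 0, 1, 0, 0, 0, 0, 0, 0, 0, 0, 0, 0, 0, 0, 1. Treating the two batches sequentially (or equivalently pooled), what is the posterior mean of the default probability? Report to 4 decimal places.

0.3167

The Beta prior is conjugate to a Binomial/Bernoulli likelihood; the update adds successes to α and failures to β.
After batch 1: Beta(3.6+14, 4.6+10) = Beta(17.6, 14.6).
After batch 2: Beta(17.6+4, 14.6+32) = Beta(21.6, 46.6).
Posterior mean = α/(α+β) = 21.6/68.2 = 0.3167.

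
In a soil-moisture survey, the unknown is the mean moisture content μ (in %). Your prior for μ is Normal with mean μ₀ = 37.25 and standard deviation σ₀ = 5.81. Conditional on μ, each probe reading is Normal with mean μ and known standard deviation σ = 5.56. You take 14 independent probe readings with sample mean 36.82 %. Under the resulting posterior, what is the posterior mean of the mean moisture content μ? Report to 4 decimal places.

36.8464

For Normal data with known variance σ², a Normal(μ₀, σ₀²) prior on μ is conjugate. Posterior precision = 1/σ₀² + n/σ²; posterior mean is the precision-weighted average of μ₀ and x̄.
n·x̄ = 14·36.82 = 515.48.
σ₀² = 5.81² = 33.7561, σ² = 5.56² = 30.9136; σ² + n·σ₀² = 30.9136 + 14·33.7561 = 503.499.
Posterior mean = (μ₀/σ₀² + n·x̄/σ²)/(1/σ₀² + n/σ²) = (σ²·μ₀ + σ₀²·n·x̄)/(σ² + n·σ₀²) = (30.9136·37.25 + 33.7561·515.48)/503.499 = 18552.126028/503.499 = 36.8464.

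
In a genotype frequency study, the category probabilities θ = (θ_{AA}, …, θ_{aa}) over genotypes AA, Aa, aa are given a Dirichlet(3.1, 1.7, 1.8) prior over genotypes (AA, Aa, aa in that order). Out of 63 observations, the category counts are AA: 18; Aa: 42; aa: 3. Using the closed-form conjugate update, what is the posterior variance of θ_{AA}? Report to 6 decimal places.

The Dirichlet prior is conjugate to the Multinomial likelihood: each posterior αⱼ = prior αⱼ + observed count nⱼ.
Posterior concentration: (21.1, 43.7, 4.8), total = 69.6.
Var[θ_j] = α_j(Σα−α_j)/((Σα)²(Σα+1)) = 21.1·48.5/(69.6²·70.6) = 0.002992.

0.002992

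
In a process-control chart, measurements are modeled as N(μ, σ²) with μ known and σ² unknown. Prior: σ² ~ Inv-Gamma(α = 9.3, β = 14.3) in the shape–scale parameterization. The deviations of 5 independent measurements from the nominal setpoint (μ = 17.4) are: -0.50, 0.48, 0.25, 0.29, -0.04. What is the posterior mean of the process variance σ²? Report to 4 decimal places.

With known mean μ and an Inverse-Gamma(α, β) prior on σ², the Normal likelihood is conjugate: posterior is Inv-Gamma(α + n/2, β + Σ(xᵢ−μ)²/2).
Σ(xᵢ−μ)² = (-0.50)² + (0.48)² + (0.25)² + (0.29)² + (-0.04)² = 0.6286.
Posterior: Inv-Gamma(9.3 + 5/2, 14.3 + 0.6286/2) = Inv-Gamma(11.80, 14.61430).
E[σ²|data] = β/(α−1) = 14.61430/10.80 = 1.3532.

1.3532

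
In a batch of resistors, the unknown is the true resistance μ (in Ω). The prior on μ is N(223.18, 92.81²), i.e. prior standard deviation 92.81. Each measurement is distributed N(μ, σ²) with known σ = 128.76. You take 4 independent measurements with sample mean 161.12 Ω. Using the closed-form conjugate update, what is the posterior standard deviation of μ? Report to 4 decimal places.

For Normal data with known variance σ², a Normal(μ₀, σ₀²) prior on μ is conjugate. Posterior precision = 1/σ₀² + n/σ²; posterior mean is the precision-weighted average of μ₀ and x̄.
σ₀² = 92.81² = 8613.6961, σ² = 128.76² = 16579.1376; σ² + n·σ₀² = 16579.1376 + 4·8613.6961 = 51033.922.
Posterior precision = 1/σ₀² + n/σ² = 1/8613.6961 + 4/16579.1376 = (σ² + n·σ₀²)/(σ₀²σ²) = 51033.922/(8613.6961·16579.1376); posterior variance σₙ² = σ₀²σ²/(σ² + n·σ₀²) = 8613.6961·16579.1376/51033.922 = 2798.288810.
Posterior SD = √σₙ² = √(8613.6961·16579.1376/51033.922) = 52.8989.

52.8989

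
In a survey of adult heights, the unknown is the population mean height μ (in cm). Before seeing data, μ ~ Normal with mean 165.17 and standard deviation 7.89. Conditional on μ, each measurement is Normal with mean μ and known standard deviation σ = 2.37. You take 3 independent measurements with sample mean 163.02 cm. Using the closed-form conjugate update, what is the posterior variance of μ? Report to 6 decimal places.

1.817633

For Normal data with known variance σ², a Normal(μ₀, σ₀²) prior on μ is conjugate. Posterior precision = 1/σ₀² + n/σ²; posterior mean is the precision-weighted average of μ₀ and x̄.
σ₀² = 7.89² = 62.2521, σ² = 2.37² = 5.6169; σ² + n·σ₀² = 5.6169 + 3·62.2521 = 192.3732.
Posterior precision = 1/σ₀² + n/σ² = 1/62.2521 + 3/5.6169 = (σ² + n·σ₀²)/(σ₀²σ²) = 192.3732/(62.2521·5.6169); posterior variance σₙ² = σ₀²σ²/(σ² + n·σ₀²) = 62.2521·5.6169/192.3732 = 1.817633.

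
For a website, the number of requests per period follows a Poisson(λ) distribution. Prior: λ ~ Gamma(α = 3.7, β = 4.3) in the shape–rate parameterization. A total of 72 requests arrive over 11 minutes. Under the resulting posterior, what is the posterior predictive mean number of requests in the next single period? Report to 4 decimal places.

4.9477

With a Gamma(shape α, rate β) prior, the Poisson likelihood is conjugate: the posterior is Gamma(α + ΣXᵢ, β + n).
Posterior: Gamma(α+S, β+n) = Gamma(3.7+72, 4.3+11) = Gamma(75.7, 15.3).
The predictive distribution for one future period is NegBinom with mean α/β = 4.9477.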